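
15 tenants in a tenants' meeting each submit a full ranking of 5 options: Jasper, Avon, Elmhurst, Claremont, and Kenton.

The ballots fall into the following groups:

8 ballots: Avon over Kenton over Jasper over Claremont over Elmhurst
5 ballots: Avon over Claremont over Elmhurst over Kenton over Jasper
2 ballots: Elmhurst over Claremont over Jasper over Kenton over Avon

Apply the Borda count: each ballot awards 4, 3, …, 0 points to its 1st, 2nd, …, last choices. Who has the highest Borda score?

Avon

Borda scores:
  Jasper: 8·2 + 5·0 + 2·2 = 20
  Avon: 8·4 + 5·4 + 2·0 = 52
  Elmhurst: 8·0 + 5·2 + 2·4 = 18
  Claremont: 8·1 + 5·3 + 2·3 = 29
  Kenton: 8·3 + 5·1 + 2·1 = 31
Avon has the highest total.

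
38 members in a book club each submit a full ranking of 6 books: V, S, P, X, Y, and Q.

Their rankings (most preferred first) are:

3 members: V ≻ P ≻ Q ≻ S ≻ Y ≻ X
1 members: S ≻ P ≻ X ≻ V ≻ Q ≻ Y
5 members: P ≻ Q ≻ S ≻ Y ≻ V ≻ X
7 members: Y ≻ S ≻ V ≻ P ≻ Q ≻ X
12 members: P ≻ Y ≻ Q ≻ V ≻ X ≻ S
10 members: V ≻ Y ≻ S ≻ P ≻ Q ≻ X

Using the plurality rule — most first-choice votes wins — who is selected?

First-place vote totals:
  V: 13
  S: 1
  P: 17
  X: 0
  Y: 7
  Q: 0
P has the most first-place votes.

P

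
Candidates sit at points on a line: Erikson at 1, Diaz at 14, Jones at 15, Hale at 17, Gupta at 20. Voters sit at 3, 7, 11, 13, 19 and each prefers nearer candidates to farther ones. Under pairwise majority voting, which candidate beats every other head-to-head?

With single-peaked preferences on a line, the Condorcet winner is the candidate closest to the median voter.
The median voter (position 11) is closest to Diaz at 14.
Check: Diaz vs Gupta — voters closer to Diaz: 4 of 5.

Diaz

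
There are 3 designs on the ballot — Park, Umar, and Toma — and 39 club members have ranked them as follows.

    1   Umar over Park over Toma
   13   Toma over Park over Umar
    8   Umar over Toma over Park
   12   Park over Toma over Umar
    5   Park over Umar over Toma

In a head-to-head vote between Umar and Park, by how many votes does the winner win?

Ballots ranking Umar above Park: 1+8 = 9.
Ballots ranking Park above Umar: 13+12+5 = 30.
Park wins 30–9, a margin of 21.

21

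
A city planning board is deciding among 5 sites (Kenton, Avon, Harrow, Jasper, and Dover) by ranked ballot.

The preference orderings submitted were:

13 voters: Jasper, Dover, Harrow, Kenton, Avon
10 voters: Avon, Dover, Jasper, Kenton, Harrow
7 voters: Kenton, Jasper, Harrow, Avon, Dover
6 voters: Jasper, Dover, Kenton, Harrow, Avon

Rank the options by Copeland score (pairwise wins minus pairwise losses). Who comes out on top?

Pairwise results:
  Kenton vs Avon: Kenton wins 26–10.
  Kenton vs Harrow: Kenton wins 23–13.
  Kenton vs Jasper: Jasper wins 29–7.
  Kenton vs Dover: Dover wins 29–7.
  Avon vs Harrow: Harrow wins 26–10.
  Avon vs Jasper: Jasper wins 26–10.
  Avon vs Dover: Dover wins 19–17.
  Harrow vs Jasper: Jasper wins 36–0.
  Harrow vs Dover: Dover wins 29–7.
  Jasper vs Dover: Jasper wins 26–10.
Copeland scores (wins − losses):
  Kenton: 2 − 2 = 0
  Avon: 0 − 4 = -4
  Harrow: 1 − 3 = -2
  Jasper: 4 − 0 = 4
  Dover: 3 − 1 = 2
Jasper has the best Copeland score.

Jasper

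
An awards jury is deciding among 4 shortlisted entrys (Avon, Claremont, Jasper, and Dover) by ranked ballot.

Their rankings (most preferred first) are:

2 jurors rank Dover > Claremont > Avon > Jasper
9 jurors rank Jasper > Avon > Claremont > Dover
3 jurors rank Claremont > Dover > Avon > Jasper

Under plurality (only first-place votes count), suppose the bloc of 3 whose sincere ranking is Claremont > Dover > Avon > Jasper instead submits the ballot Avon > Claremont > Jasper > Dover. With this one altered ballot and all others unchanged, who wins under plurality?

First-place totals with the altered ballot: Avon 3, Claremont 0, Jasper 9, Dover 2.
The winner is unchanged: still Jasper.

Jasper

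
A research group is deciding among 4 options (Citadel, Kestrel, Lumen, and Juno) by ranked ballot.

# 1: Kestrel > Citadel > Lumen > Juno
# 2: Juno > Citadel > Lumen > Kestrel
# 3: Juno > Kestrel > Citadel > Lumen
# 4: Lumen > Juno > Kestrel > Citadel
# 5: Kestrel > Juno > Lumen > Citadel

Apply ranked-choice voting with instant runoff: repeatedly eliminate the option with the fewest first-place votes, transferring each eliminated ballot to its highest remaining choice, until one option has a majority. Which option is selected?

Round 1: Kestrel 2, Juno 2, Lumen 1, Citadel 0. Citadel has the fewest and is eliminated.
Round 2: Kestrel 2, Juno 2, Lumen 1. Lumen has the fewest and is eliminated.
Round 3: Juno 3, Kestrel 2. Juno has a majority.

Juno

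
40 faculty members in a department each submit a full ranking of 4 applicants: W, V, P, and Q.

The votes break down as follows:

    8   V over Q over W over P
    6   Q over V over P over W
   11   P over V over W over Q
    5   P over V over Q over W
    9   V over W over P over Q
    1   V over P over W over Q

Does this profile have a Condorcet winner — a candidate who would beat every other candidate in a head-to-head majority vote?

Yes

Head-to-head results (40 voters total):
W vs V: V wins 40–0.
W vs P: P wins 23–17.
W vs Q: W wins 21–19.
V vs P: V wins 24–16.
V vs Q: V wins 34–6.
P vs Q: P wins 26–14.
V beats each rival — W (40–0), P (24–16), Q (34–6) — so V is the Condorcet winner.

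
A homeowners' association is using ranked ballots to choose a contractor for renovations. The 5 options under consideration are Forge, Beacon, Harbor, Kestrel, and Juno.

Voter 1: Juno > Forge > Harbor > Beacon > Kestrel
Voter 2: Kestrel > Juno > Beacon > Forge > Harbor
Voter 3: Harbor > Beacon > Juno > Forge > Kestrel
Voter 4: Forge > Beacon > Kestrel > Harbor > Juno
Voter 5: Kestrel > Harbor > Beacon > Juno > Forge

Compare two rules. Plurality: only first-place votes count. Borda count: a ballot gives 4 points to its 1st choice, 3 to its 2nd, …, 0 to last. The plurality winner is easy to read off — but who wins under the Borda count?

Plurality first-place counts: Forge 1, Beacon 0, Harbor 1, Kestrel 2, Juno 1 → Kestrel.
Borda totals: Forge 9, Beacon 11, Harbor 10, Kestrel 10, Juno 10 → Beacon.

Beacon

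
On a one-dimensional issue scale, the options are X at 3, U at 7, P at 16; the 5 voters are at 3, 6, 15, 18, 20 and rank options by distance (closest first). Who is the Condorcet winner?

With single-peaked preferences on a line, the Condorcet winner is the candidate closest to the median voter.
The median voter (position 15) is closest to P at 16.
Check: P vs U — voters closer to P: 3 of 5.

P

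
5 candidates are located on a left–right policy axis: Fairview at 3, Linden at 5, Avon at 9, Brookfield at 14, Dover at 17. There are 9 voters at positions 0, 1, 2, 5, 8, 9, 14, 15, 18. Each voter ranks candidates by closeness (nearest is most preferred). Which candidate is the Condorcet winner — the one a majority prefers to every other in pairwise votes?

With single-peaked preferences on a line, the Condorcet winner is the candidate closest to the median voter.
The median voter (position 8) is closest to Avon at 9.
Check: Avon vs Brookfield — voters closer to Avon: 6 of 9.

Avon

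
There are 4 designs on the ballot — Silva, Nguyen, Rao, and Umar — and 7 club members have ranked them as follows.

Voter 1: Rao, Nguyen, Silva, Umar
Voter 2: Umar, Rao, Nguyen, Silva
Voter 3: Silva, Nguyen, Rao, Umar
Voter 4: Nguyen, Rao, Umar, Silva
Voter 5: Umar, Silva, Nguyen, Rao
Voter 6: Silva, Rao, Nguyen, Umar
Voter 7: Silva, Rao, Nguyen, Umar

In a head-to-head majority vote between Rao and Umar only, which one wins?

Ballots ranking Rao above Umar: 5.
Ballots ranking Umar above Rao: 2.
Rao wins the head-to-head, 5–2.

Rao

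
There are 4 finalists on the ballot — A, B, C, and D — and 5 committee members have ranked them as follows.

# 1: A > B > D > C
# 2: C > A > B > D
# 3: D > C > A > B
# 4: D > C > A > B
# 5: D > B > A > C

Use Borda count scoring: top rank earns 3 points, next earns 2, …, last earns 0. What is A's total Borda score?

8

Borda scores:
  A: 3 + 2 + 1 + 1 + 1 = 8
  B: 2 + 1 + 0 + 0 + 2 = 5
  C: 0 + 3 + 2 + 2 + 0 = 7
  D: 1 + 0 + 3 + 3 + 3 = 10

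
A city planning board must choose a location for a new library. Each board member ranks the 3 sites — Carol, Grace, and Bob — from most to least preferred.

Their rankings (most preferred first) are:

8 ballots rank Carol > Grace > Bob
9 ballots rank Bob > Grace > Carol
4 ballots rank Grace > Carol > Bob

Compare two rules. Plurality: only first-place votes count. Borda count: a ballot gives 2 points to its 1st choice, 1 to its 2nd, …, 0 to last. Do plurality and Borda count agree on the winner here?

No

Plurality first-place counts: Carol 8, Grace 4, Bob 9 → Bob.
Borda totals: Carol 20, Grace 25, Bob 18 → Grace.
The two rules disagree: plurality picks Bob, Borda picks Grace.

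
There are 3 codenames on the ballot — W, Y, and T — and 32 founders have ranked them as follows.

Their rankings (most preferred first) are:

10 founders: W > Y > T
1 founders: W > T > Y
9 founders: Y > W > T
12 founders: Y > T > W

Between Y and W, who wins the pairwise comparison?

Ballots ranking Y above W: 9+12 = 21.
Ballots ranking W above Y: 10+1 = 11.
Y wins the head-to-head, 21–11.

Y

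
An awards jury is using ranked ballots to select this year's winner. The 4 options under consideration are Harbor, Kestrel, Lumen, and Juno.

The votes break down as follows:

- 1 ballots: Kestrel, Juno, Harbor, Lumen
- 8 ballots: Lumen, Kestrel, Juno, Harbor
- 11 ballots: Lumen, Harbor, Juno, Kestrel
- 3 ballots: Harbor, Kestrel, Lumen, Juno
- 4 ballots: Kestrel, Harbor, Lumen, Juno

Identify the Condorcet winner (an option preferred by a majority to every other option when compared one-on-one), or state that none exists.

Lumen

Head-to-head results (27 voters total):
Harbor vs Kestrel: Harbor wins 14–13.
Harbor vs Lumen: Lumen wins 19–8.
Harbor vs Juno: Harbor wins 18–9.
Kestrel vs Lumen: Lumen wins 19–8.
Kestrel vs Juno: Kestrel wins 16–11.
Lumen vs Juno: Lumen wins 26–1.
Lumen beats each rival — Harbor (19–8), Kestrel (19–8), Juno (26–1) — so Lumen is the Condorcet winner.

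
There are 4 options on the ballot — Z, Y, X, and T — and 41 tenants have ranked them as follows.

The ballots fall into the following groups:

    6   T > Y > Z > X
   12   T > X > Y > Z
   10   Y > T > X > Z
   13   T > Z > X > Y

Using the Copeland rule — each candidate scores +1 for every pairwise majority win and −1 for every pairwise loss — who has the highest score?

T

Pairwise results:
  Z vs Y: Y wins 28–13.
  Z vs X: X wins 22–19.
  Z vs T: T wins 41–0.
  Y vs X: X wins 25–16.
  Y vs T: T wins 31–10.
  X vs T: T wins 41–0.
Copeland scores (wins − losses):
  Z: 0 − 3 = -3
  Y: 1 − 2 = -1
  X: 2 − 1 = 1
  T: 3 − 0 = 3
T has the best Copeland score.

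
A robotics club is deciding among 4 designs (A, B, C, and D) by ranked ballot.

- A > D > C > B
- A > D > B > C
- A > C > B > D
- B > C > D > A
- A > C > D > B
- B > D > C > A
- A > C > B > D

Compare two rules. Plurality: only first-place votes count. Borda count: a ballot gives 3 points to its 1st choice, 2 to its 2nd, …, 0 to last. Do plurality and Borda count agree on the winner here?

Plurality first-place counts: A 5, B 2, C 0, D 0 → A.
Borda totals: A 15, B 9, C 10, D 8 → A.
The two rules agree on A.

Yes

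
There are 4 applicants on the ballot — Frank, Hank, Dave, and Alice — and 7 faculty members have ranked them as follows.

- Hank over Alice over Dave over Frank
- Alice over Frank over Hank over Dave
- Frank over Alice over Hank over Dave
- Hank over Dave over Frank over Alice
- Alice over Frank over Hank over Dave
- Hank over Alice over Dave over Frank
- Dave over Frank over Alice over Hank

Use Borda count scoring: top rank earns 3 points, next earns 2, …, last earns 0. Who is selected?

Borda scores:
  Frank: 0 + 2 + 3 + 1 + 2 + 0 + 2 = 10
  Hank: 3 + 1 + 1 + 3 + 1 + 3 + 0 = 12
  Dave: 1 + 0 + 0 + 2 + 0 + 1 + 3 = 7
  Alice: 2 + 3 + 2 + 0 + 3 + 2 + 1 = 13
Alice has the highest total.

Alice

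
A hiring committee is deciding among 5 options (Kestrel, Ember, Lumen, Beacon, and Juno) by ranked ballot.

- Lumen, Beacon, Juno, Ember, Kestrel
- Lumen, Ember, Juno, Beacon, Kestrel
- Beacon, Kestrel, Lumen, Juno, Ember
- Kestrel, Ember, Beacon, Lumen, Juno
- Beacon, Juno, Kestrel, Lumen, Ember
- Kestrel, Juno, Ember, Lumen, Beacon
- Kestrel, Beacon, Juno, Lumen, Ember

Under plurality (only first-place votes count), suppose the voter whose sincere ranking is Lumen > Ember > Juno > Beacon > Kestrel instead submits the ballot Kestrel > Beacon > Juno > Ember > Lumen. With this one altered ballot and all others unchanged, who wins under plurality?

First-place totals with the altered ballot: Kestrel 4, Ember 0, Lumen 1, Beacon 2, Juno 0.
The winner is unchanged: still Kestrel.

Kestrel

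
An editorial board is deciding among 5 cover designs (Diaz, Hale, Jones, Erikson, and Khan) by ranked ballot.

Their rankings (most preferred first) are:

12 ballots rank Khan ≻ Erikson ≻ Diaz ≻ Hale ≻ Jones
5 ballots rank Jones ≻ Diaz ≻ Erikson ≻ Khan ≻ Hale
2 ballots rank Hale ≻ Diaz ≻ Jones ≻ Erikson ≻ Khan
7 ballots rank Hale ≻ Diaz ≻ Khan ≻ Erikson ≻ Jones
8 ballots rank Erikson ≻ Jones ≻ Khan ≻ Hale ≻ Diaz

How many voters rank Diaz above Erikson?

14

Ballots ranking Diaz above Erikson: 5+2+7 = 14.
Ballots ranking Erikson above Diaz: 12+8 = 20.
So 14 of 34 voters prefer Diaz to Erikson.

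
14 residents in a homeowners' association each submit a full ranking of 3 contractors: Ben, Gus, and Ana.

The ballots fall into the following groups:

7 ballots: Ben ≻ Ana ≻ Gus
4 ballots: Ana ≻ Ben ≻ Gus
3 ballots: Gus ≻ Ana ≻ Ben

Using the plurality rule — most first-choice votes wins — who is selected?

Ben

First-place vote totals:
  Ben: 7
  Gus: 3
  Ana: 4
Ben has the most first-place votes.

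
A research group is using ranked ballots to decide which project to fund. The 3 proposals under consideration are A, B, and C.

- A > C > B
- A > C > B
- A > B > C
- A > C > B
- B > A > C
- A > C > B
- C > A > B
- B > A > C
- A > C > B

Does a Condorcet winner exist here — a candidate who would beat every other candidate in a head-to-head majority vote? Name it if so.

A

Head-to-head results (9 voters total):
A vs B: A wins 7–2.
A vs C: A wins 8–1.
B vs C: C wins 6–3.
A beats each rival — B (7–2), C (8–1) — so A is the Condorcet winner.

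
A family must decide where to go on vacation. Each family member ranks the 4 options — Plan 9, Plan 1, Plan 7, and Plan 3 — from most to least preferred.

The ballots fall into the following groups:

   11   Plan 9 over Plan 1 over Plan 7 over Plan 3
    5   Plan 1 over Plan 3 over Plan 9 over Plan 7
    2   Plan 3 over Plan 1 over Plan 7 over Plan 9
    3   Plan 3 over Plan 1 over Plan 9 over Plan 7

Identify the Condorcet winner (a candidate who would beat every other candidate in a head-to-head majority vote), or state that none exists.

Head-to-head results (21 voters total):
Plan 9 vs Plan 1: Plan 9 wins 11–10.
Plan 9 vs Plan 7: Plan 9 wins 19–2.
Plan 9 vs Plan 3: Plan 9 wins 11–10.
Plan 1 vs Plan 7: Plan 1 wins 21–0.
Plan 1 vs Plan 3: Plan 1 wins 16–5.
Plan 7 vs Plan 3: Plan 7 wins 11–10.
Plan 9 beats each rival — Plan 1 (11–10), Plan 7 (19–2), Plan 3 (11–10) — so Plan 9 is the Condorcet winner.

Plan 9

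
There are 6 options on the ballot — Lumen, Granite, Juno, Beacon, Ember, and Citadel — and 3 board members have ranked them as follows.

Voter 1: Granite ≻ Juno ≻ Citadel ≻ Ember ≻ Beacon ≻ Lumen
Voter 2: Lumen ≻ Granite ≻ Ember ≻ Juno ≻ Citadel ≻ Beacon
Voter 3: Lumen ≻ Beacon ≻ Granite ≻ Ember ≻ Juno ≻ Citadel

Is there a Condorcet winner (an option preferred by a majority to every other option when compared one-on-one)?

Yes

Head-to-head results (3 voters total):
Lumen vs Granite: Lumen wins 2–1.
Lumen vs Juno: Lumen wins 2–1.
Lumen vs Beacon: Lumen wins 2–1.
Lumen vs Ember: Lumen wins 2–1.
Lumen vs Citadel: Lumen wins 2–1.
Granite vs Juno: Granite wins 3–0.
Granite vs Beacon: Granite wins 2–1.
Granite vs Ember: Granite wins 3–0.
Granite vs Citadel: Granite wins 3–0.
Juno vs Beacon: Juno wins 2–1.
Juno vs Ember: Ember wins 2–1.
Juno vs Citadel: Juno wins 3–0.
Beacon vs Ember: Ember wins 2–1.
Beacon vs Citadel: Citadel wins 2–1.
Ember vs Citadel: Ember wins 2–1.
Lumen beats each rival — Granite (2–1), Juno (2–1), Beacon (2–1), Ember (2–1), Citadel (2–1) — so Lumen is the Condorcet winner.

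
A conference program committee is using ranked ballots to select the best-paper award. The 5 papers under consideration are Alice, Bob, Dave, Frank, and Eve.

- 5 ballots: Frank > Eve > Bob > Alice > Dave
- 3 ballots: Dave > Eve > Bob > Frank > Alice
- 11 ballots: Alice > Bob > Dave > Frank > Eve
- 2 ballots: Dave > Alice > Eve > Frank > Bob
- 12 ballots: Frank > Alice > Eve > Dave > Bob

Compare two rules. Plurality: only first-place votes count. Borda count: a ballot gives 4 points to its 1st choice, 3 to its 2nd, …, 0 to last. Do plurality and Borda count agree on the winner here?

Plurality first-place counts: Alice 11, Bob 0, Dave 5, Frank 17, Eve 0 → Frank.
Borda totals: Alice 91, Bob 49, Dave 54, Frank 84, Eve 52 → Alice.
The two rules disagree: plurality picks Frank, Borda picks Alice.

No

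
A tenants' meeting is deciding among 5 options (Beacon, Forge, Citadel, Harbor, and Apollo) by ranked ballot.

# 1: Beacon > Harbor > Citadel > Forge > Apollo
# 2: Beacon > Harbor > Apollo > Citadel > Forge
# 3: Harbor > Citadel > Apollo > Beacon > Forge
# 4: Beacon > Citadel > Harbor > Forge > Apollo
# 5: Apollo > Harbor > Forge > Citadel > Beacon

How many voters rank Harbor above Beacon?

Ballots ranking Harbor above Beacon: 2.
Ballots ranking Beacon above Harbor: 3.
So 2 of 5 voters prefer Harbor to Beacon.

2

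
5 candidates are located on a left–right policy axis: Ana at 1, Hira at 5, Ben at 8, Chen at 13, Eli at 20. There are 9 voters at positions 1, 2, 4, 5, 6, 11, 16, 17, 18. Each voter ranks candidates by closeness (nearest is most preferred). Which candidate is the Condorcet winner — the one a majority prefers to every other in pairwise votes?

With single-peaked preferences on a line, the Condorcet winner is the candidate closest to the median voter.
The median voter (position 6) is closest to Hira at 5.
Check: Hira vs Ana — voters closer to Hira: 7 of 9.

Hira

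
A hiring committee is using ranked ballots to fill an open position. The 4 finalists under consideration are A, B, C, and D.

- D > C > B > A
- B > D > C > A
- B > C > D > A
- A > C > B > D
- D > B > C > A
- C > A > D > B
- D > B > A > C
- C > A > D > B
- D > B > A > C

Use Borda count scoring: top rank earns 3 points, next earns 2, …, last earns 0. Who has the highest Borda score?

Borda scores:
  A: 0 + 0 + 0 + 3 + 0 + 2 + 1 + 2 + 1 = 9
  B: 1 + 3 + 3 + 1 + 2 + 0 + 2 + 0 + 2 = 14
  C: 2 + 1 + 2 + 2 + 1 + 3 + 0 + 3 + 0 = 14
  D: 3 + 2 + 1 + 0 + 3 + 1 + 3 + 1 + 3 = 17
D has the highest total.

D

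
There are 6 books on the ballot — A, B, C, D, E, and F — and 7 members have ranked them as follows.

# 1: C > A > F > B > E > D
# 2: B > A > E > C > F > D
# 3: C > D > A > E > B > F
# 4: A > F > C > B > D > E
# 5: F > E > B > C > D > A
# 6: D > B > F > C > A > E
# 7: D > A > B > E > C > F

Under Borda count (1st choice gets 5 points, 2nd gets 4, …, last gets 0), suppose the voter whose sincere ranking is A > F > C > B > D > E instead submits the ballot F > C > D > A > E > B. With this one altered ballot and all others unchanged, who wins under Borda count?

Borda totals with the altered ballot: A 18, B 18, C 21, D 18, E 13, F 17.
The switch changes the winner from A to C.

C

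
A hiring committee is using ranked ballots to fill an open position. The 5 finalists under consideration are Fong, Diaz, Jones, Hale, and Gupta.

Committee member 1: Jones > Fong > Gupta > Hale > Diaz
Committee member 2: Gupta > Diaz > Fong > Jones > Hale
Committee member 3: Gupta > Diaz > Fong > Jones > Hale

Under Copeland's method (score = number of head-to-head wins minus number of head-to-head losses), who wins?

Pairwise results:
  Fong vs Diaz: Diaz wins 2–1.
  Fong vs Jones: Fong wins 2–1.
  Fong vs Hale: Fong wins 3–0.
  Fong vs Gupta: Gupta wins 2–1.
  Diaz vs Jones: Diaz wins 2–1.
  Diaz vs Hale: Diaz wins 2–1.
  Diaz vs Gupta: Gupta wins 3–0.
  Jones vs Hale: Jones wins 3–0.
  Jones vs Gupta: Gupta wins 2–1.
  Hale vs Gupta: Gupta wins 3–0.
Copeland scores (wins − losses):
  Fong: 2 − 2 = 0
  Diaz: 3 − 1 = 2
  Jones: 1 − 3 = -2
  Hale: 0 − 4 = -4
  Gupta: 4 − 0 = 4
Gupta has the best Copeland score.

Gupta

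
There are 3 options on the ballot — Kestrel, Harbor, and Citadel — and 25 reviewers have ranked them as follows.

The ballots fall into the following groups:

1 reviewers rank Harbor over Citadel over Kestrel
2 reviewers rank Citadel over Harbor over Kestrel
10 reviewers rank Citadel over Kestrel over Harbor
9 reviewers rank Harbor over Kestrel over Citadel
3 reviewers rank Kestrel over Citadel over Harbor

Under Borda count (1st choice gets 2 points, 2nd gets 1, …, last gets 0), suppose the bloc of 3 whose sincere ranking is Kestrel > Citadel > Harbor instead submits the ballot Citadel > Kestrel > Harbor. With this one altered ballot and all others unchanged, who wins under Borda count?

Borda totals with the altered ballot: Kestrel 22, Harbor 22, Citadel 31.
The winner is unchanged: still Citadel.

Citadel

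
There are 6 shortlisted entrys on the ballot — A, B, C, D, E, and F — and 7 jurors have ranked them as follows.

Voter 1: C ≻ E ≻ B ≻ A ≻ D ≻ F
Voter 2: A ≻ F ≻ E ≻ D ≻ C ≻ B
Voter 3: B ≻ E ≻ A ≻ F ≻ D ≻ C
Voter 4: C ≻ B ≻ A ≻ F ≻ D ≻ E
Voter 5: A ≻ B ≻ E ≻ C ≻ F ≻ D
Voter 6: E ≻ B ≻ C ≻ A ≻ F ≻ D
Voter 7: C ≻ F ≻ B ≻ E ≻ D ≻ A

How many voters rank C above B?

4

Ballots ranking C above B: 4.
Ballots ranking B above C: 3.
So 4 of 7 voters prefer C to B.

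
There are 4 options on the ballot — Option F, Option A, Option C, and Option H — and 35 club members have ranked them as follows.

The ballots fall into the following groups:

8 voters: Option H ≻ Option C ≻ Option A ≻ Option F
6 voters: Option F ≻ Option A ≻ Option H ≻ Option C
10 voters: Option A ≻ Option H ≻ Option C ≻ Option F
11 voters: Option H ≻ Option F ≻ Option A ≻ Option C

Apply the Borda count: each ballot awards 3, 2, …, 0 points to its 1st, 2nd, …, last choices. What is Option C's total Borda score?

Borda scores:
  Option F: 8·0 + 6·3 + 10·0 + 11·2 = 40
  Option A: 8·1 + 6·2 + 10·3 + 11·1 = 61
  Option C: 8·2 + 6·0 + 10·1 + 11·0 = 26
  Option H: 8·3 + 6·1 + 10·2 + 11·3 = 83

26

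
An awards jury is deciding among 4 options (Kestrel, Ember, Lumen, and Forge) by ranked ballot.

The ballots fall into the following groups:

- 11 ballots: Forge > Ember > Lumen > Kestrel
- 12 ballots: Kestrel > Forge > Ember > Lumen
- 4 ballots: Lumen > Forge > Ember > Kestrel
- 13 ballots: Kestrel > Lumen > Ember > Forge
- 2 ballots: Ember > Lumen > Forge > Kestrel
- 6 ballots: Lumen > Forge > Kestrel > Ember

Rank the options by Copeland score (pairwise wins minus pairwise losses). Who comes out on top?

Kestrel

Pairwise results:
  Kestrel vs Ember: Kestrel wins 31–17.
  Kestrel vs Lumen: Kestrel wins 25–23.
  Kestrel vs Forge: Kestrel wins 25–23.
  Ember vs Lumen: Ember wins 25–23.
  Ember vs Forge: Forge wins 33–15.
  Lumen vs Forge: Lumen wins 25–23.
Copeland scores (wins − losses):
  Kestrel: 3 − 0 = 3
  Ember: 1 − 2 = -1
  Lumen: 1 − 2 = -1
  Forge: 1 − 2 = -1
Kestrel has the best Copeland score.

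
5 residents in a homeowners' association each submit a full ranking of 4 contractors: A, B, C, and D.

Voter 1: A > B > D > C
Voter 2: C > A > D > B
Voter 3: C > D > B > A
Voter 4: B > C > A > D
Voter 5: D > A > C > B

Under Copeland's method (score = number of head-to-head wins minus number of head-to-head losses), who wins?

Pairwise results:
  A vs B: A wins 3–2.
  A vs C: C wins 3–2.
  A vs D: A wins 3–2.
  B vs C: C wins 3–2.
  B vs D: D wins 3–2.
  C vs D: C wins 3–2.
Copeland scores (wins − losses):
  A: 2 − 1 = 1
  B: 0 − 3 = -3
  C: 3 − 0 = 3
  D: 1 − 2 = -1
C has the best Copeland score.

C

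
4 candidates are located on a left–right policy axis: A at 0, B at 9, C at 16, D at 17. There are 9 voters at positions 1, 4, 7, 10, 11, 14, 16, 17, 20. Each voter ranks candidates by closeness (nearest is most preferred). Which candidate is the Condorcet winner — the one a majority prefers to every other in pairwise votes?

B

With single-peaked preferences on a line, the Condorcet winner is the candidate closest to the median voter.
The median voter (position 11) is closest to B at 9.
Check: B vs C — voters closer to B: 5 of 9.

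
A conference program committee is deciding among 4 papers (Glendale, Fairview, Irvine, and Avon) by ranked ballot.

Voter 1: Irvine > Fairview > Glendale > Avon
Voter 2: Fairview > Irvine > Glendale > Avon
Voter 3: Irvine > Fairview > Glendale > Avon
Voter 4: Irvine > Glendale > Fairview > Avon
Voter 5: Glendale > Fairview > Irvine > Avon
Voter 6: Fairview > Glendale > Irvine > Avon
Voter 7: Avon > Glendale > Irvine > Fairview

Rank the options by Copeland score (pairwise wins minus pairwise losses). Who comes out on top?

Irvine

Pairwise results:
  Glendale vs Fairview: Fairview wins 4–3.
  Glendale vs Irvine: Irvine wins 4–3.
  Glendale vs Avon: Glendale wins 6–1.
  Fairview vs Irvine: Irvine wins 4–3.
  Fairview vs Avon: Fairview wins 6–1.
  Irvine vs Avon: Irvine wins 6–1.
Copeland scores (wins − losses):
  Glendale: 1 − 2 = -1
  Fairview: 2 − 1 = 1
  Irvine: 3 − 0 = 3
  Avon: 0 − 3 = -3
Irvine has the best Copeland score.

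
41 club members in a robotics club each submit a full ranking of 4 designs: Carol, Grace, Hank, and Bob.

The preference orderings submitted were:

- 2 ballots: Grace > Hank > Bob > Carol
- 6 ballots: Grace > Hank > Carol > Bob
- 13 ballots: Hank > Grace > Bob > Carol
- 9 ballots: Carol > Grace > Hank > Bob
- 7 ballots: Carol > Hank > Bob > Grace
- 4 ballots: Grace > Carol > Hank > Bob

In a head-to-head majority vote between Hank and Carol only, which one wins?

Ballots ranking Hank above Carol: 2+6+13 = 21.
Ballots ranking Carol above Hank: 9+7+4 = 20.
Hank wins the head-to-head, 21–20.

Hank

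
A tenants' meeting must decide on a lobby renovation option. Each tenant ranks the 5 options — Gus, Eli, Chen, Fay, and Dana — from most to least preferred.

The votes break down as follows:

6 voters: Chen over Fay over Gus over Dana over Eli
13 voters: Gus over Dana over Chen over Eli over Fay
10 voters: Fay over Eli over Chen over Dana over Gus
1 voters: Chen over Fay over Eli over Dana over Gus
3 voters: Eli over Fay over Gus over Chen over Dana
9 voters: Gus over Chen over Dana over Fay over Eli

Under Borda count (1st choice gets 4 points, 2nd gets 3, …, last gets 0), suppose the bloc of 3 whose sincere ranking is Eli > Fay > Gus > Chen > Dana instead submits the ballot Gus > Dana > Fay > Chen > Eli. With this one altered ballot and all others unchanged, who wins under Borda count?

Borda totals with the altered ballot: Gus 112, Eli 45, Chen 104, Fay 76, Dana 83.
The winner is unchanged: still Gus.

Gus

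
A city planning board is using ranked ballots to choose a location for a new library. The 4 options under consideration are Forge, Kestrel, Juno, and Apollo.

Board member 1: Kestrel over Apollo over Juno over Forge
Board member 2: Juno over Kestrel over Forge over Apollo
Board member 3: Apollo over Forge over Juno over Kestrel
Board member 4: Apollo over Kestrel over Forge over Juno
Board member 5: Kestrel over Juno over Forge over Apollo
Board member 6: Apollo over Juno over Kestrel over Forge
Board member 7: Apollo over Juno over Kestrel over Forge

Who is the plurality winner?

First-place vote totals:
  Forge: 0
  Kestrel: 2
  Juno: 1
  Apollo: 4
Apollo has the most first-place votes.

Apollo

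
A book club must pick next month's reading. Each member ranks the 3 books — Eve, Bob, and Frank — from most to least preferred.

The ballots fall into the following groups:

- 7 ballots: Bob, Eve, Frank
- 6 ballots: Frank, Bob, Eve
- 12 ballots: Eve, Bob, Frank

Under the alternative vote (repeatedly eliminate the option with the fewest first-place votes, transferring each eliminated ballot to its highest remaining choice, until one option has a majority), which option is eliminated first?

Round 1: Eve 12, Bob 7, Frank 6. Frank has the fewest and is eliminated.
Round 2: Bob 13, Eve 12. Bob has a majority.

Frank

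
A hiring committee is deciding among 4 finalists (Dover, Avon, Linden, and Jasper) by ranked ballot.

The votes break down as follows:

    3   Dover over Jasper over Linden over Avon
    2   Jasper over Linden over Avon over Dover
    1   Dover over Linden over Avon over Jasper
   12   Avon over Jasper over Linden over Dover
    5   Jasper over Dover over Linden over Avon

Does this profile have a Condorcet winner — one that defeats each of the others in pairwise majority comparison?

Yes

Head-to-head results (23 voters total):
Dover vs Avon: Avon wins 14–9.
Dover vs Linden: Linden wins 14–9.
Dover vs Jasper: Jasper wins 19–4.
Avon vs Linden: Avon wins 12–11.
Avon vs Jasper: Avon wins 13–10.
Linden vs Jasper: Jasper wins 22–1.
Avon beats each rival — Dover (14–9), Linden (12–11), Jasper (13–10) — so Avon is the Condorcet winner.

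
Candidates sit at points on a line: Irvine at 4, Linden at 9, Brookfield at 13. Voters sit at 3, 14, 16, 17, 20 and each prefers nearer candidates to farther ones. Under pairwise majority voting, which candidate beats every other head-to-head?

With single-peaked preferences on a line, the Condorcet winner is the candidate closest to the median voter.
The median voter (position 16) is closest to Brookfield at 13.
Check: Brookfield vs Irvine — voters closer to Brookfield: 4 of 5.

Brookfield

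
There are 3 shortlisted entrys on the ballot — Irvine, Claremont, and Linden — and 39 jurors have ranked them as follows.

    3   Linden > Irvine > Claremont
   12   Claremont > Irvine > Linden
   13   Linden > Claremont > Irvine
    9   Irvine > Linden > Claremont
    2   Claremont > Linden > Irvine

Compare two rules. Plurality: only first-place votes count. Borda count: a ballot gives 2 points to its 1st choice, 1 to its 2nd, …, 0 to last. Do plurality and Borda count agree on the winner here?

Yes

Plurality first-place counts: Irvine 9, Claremont 14, Linden 16 → Linden.
Borda totals: Irvine 33, Claremont 41, Linden 43 → Linden.
The two rules agree on Linden.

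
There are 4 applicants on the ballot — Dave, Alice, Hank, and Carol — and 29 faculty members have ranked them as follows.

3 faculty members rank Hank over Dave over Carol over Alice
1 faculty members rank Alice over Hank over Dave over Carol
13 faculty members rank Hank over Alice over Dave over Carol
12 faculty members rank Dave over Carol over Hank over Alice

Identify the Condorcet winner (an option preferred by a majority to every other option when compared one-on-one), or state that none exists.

Head-to-head results (29 voters total):
Dave vs Alice: Dave wins 15–14.
Dave vs Hank: Hank wins 17–12.
Dave vs Carol: Dave wins 29–0.
Alice vs Hank: Hank wins 28–1.
Alice vs Carol: Carol wins 15–14.
Hank vs Carol: Hank wins 17–12.
Hank beats each rival — Dave (17–12), Alice (28–1), Carol (17–12) — so Hank is the Condorcet winner.

Hank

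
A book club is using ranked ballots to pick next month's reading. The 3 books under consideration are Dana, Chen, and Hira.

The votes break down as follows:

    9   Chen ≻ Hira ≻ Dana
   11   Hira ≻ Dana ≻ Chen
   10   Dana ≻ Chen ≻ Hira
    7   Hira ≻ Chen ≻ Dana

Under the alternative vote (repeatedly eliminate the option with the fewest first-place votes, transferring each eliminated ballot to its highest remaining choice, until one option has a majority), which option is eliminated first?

Round 1: Hira 18, Dana 10, Chen 9. Chen has the fewest and is eliminated.
Round 2: Hira 27, Dana 10. Hira has a majority.

Chen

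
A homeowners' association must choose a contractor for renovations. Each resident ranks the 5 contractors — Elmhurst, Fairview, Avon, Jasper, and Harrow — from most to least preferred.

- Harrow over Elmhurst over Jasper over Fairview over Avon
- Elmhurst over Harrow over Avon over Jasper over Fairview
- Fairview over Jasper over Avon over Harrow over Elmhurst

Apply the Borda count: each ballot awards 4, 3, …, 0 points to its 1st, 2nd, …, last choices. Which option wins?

Harrow

Borda scores:
  Elmhurst: 3 + 4 + 0 = 7
  Fairview: 1 + 0 + 4 = 5
  Avon: 0 + 2 + 2 = 4
  Jasper: 2 + 1 + 3 = 6
  Harrow: 4 + 3 + 1 = 8
Harrow has the highest total.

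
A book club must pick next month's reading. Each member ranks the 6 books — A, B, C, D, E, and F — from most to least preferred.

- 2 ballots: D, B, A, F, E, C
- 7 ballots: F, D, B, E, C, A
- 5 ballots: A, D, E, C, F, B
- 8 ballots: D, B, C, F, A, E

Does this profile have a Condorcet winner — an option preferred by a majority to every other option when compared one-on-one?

Head-to-head results (22 voters total):
A vs B: B wins 17–5.
A vs C: C wins 15–7.
A vs D: D wins 17–5.
A vs E: A wins 15–7.
A vs F: F wins 15–7.
B vs C: B wins 17–5.
B vs D: D wins 22–0.
B vs E: B wins 17–5.
B vs F: F wins 12–10.
C vs D: D wins 22–0.
C vs E: E wins 14–8.
C vs F: C wins 13–9.
D vs E: D wins 22–0.
D vs F: D wins 15–7.
E vs F: F wins 17–5.
D beats each rival — A (17–5), B (22–0), C (22–0), E (22–0), F (15–7) — so D is the Condorcet winner.

Yes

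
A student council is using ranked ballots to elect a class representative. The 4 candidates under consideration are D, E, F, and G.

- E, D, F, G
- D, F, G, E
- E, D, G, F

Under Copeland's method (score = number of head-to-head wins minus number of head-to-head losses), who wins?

E

Pairwise results:
  D vs E: E wins 2–1.
  D vs F: D wins 3–0.
  D vs G: D wins 3–0.
  E vs F: E wins 2–1.
  E vs G: E wins 2–1.
  F vs G: F wins 2–1.
Copeland scores (wins − losses):
  D: 2 − 1 = 1
  E: 3 − 0 = 3
  F: 1 − 2 = -1
  G: 0 − 3 = -3
E has the best Copeland score.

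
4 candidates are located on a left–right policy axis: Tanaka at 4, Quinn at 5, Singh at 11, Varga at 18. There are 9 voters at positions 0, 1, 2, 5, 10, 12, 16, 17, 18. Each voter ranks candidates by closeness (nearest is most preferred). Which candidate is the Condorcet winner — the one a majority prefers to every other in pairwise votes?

Singh

With single-peaked preferences on a line, the Condorcet winner is the candidate closest to the median voter.
The median voter (position 10) is closest to Singh at 11.
Check: Singh vs Varga — voters closer to Singh: 6 of 9.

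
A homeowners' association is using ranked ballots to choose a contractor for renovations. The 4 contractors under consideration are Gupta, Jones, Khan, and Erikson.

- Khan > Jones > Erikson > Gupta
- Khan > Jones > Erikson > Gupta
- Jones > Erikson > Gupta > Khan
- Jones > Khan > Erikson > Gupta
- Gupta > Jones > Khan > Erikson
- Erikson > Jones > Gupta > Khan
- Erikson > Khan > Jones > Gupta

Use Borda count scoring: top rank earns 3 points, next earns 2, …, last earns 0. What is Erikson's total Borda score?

Borda scores:
  Gupta: 0 + 0 + 1 + 0 + 3 + 1 + 0 = 5
  Jones: 2 + 2 + 3 + 3 + 2 + 2 + 1 = 15
  Khan: 3 + 3 + 0 + 2 + 1 + 0 + 2 = 11
  Erikson: 1 + 1 + 2 + 1 + 0 + 3 + 3 = 11

11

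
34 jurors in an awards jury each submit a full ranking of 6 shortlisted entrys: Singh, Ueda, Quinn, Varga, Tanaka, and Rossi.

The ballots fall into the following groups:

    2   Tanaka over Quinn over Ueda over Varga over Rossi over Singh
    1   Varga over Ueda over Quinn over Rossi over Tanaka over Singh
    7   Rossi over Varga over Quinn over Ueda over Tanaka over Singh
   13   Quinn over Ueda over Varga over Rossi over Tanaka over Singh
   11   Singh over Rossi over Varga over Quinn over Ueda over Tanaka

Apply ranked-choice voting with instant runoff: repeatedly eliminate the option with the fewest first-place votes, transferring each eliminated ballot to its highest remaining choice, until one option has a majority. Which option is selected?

Quinn

Round 1: Quinn 13, Singh 11, Rossi 7, Tanaka 2, Varga 1, Ueda 0. Ueda has the fewest and is eliminated.
Round 2: Quinn 13, Singh 11, Rossi 7, Tanaka 2, Varga 1. Varga has the fewest and is eliminated.
Round 3: Quinn 14, Singh 11, Rossi 7, Tanaka 2. Tanaka has the fewest and is eliminated.
Round 4: Quinn 16, Singh 11, Rossi 7. Rossi has the fewest and is eliminated.
Round 5: Quinn 23, Singh 11. Quinn has a majority.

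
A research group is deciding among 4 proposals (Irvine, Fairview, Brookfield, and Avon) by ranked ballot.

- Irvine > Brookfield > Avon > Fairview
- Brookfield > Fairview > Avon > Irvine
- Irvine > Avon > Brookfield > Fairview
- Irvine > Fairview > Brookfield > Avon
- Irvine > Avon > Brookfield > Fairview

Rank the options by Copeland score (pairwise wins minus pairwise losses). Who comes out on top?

Irvine

Pairwise results:
  Irvine vs Fairview: Irvine wins 4–1.
  Irvine vs Brookfield: Irvine wins 4–1.
  Irvine vs Avon: Irvine wins 4–1.
  Fairview vs Brookfield: Brookfield wins 4–1.
  Fairview vs Avon: Avon wins 3–2.
  Brookfield vs Avon: Brookfield wins 3–2.
Copeland scores (wins − losses):
  Irvine: 3 − 0 = 3
  Fairview: 0 − 3 = -3
  Brookfield: 2 − 1 = 1
  Avon: 1 − 2 = -1
Irvine has the best Copeland score.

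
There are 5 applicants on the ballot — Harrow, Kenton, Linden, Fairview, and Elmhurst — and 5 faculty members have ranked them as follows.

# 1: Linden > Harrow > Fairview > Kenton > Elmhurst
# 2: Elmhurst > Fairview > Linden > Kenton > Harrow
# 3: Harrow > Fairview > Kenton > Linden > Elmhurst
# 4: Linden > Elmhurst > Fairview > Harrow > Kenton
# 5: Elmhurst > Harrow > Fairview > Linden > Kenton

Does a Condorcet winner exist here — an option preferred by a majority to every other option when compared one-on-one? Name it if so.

Head-to-head results (5 voters total):
Harrow vs Kenton: Harrow wins 4–1.
Harrow vs Linden: Linden wins 3–2.
Harrow vs Fairview: Harrow wins 3–2.
Harrow vs Elmhurst: Elmhurst wins 3–2.
Kenton vs Linden: Linden wins 4–1.
Kenton vs Fairview: Fairview wins 5–0.
Kenton vs Elmhurst: Elmhurst wins 3–2.
Linden vs Fairview: Fairview wins 3–2.
Linden vs Elmhurst: Linden wins 3–2.
Fairview vs Elmhurst: Elmhurst wins 3–2.
No candidate beats all others: Harrow beats Fairview beats Linden beats Harrow, a majority cycle.

None — there is no Condorcet winner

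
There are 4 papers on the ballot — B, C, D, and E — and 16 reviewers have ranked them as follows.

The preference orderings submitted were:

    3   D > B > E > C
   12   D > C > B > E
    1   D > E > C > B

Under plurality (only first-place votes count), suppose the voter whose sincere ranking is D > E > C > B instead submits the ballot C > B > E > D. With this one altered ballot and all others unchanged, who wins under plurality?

First-place totals with the altered ballot: B 0, C 1, D 15, E 0.
The winner is unchanged: still D.

D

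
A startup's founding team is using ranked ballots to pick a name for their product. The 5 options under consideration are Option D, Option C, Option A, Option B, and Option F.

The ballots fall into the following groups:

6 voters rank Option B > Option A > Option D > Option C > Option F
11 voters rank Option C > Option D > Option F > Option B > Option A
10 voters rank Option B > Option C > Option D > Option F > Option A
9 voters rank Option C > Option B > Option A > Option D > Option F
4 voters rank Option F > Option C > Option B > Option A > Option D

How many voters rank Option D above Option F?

Ballots ranking Option D above Option F: 6+11+10+9 = 36.
Ballots ranking Option F above Option D: 4.
So 36 of 40 voters prefer Option D to Option F.

36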